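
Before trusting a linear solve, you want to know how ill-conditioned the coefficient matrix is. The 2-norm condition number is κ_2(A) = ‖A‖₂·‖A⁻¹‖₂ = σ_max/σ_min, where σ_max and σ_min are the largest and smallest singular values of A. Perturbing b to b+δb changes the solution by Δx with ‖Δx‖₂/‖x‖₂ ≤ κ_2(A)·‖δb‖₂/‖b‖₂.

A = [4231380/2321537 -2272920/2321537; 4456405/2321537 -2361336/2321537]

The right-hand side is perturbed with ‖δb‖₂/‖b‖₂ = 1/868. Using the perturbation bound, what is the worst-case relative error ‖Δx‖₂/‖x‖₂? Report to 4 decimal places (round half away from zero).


AᵀA = [44903831425/6408482809 -23948463480/6408482809; -23948463480/6408482809 12772976256/6408482809]; tr = 199573729/22174681, det = 14400/22174681
eigenvalues of AᵀA: λ = (tr ± √(tr²−4·det))/2 = 9, 1600/22174681
κ_2(A) = √(λ_max/λ_min) = √(9 / (1600/22174681)) = 353.1750
perturbation bound = 353.1750·1/868 = 0.4069

0.4069


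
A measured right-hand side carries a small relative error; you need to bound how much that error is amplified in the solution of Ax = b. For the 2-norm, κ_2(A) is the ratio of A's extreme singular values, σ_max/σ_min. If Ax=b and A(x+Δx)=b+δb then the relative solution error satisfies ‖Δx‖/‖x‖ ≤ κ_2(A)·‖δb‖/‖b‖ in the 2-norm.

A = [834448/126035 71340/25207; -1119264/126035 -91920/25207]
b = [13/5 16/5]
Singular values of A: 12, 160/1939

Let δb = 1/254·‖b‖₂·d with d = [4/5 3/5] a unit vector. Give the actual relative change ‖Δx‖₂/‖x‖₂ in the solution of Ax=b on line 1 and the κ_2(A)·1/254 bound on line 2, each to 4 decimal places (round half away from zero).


σ_max = 12, σ_min = 160/1939
condition number: 12 ÷ (160/1939) = 145.4250
worst-case relative error ≤ 145.4250 × 1/254 = 0.5725
solve Ax = b  →  x = [-18.7212 44.7141]
‖b‖₂ = 4.1231 and ‖x‖₂ = 48.4751
δb = ε·‖b‖·d = [0.0130 0.0097]; solving A·Δx = δb gives ‖Δx‖ = 0.1967
relative error = 0.0041
so the bound overstates the realised error by a factor of ≈ 141.0832 (computed from the unrounded values)

0.0041
0.5725


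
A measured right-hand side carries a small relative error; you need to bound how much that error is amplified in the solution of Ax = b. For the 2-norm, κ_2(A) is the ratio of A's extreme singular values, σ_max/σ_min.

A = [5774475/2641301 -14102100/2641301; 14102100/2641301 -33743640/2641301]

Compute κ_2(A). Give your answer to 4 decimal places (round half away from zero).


AᵀA = [1374046070625/41280893329 -3297564553500/41280893329; -3297564553500/41280893329 7914215768400/41280893329]; tr = 54960129225/244265641, det = 81000000/244265641
eigenvalues of AᵀA: λ = (tr ± √(tr²−4·det))/2 = 225, 360000/244265641
κ = σ_max/σ_min = 15/(600/15629) = 390.7250

390.7250


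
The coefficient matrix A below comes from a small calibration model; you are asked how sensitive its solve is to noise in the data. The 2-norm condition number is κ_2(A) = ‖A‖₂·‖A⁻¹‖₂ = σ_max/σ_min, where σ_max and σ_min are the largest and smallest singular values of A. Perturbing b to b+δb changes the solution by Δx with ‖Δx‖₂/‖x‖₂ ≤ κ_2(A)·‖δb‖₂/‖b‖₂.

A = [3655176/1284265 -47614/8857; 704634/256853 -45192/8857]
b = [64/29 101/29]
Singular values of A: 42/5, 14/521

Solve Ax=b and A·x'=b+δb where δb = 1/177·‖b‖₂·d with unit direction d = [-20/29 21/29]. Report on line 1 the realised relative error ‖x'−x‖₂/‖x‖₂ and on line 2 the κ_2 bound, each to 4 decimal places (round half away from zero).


σ_max = 42/5, σ_min = 14/521
condition number: (42/5) ÷ (14/521) = 312.6000
worst-case relative error ≤ 312.6000 × 1/177 = 1.7661
solve Ax = b  →  x = [33.0602 17.0924]
‖b‖ = 4.1231, ‖x‖ = 37.2173
with δb = [-0.0161 0.0169], A·Δx = δb → ‖Δx‖ = 0.8669
dividing the unrounded norms, ‖Δx‖/‖x‖ = 0.0233
tightness: 0.0233 against a bound of 1.7661 (unrounded ratio ≈ 0.0132)

0.0233
1.7661


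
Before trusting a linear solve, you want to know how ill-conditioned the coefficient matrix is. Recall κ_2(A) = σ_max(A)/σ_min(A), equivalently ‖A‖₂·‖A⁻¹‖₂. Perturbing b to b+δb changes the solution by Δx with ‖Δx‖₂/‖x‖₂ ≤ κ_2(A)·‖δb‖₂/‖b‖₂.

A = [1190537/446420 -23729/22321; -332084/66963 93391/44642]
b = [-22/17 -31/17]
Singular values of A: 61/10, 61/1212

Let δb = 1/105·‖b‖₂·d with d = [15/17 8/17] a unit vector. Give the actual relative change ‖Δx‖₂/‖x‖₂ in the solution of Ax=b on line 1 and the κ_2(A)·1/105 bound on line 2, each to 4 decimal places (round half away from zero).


0.0106
1.1543

σ_max = 61/10, σ_min = 61/1212
κ = σ_max/σ_min = (61/10)/(61/1212) = 121.2000
bound on ‖Δx‖/‖x‖: κ·ε = 121.2000·1/105 = 1.1543
solve Ax = b  →  x = [-15.1324 -36.7440]
‖b‖₂ = 2.2361 and ‖x‖₂ = 39.7380
Δx = A⁻¹·δb where δb = 1/105·2.2361·d; ‖Δx‖ = 0.4231
relative error = 0.0106
tightness: 0.0106 against a bound of 1.1543 (unrounded ratio ≈ 0.0092)


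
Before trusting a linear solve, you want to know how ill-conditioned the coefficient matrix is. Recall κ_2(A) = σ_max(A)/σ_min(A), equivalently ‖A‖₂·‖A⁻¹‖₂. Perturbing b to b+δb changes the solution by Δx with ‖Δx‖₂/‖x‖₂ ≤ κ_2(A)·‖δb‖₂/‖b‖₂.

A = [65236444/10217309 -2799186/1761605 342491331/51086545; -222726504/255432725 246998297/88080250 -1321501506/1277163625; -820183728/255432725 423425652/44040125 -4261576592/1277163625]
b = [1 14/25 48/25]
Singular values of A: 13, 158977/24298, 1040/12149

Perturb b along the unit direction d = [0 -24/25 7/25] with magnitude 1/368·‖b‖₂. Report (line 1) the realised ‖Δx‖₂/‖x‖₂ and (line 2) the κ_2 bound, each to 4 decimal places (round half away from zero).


σ_max = 13, σ_min = 1040/12149
condition number: 13 ÷ (1040/12149) = 151.8625
perturbation bound = 151.8625·1/368 = 0.4127
solve Ax = b  →  x = [0.1070 0.2744 0.1123]
2-norm of b is 2.2361; of x, 0.3152
Δx = A⁻¹·δb where δb = 1/368·2.2361·d; ‖Δx‖ = 0.0710
dividing the unrounded norms, ‖Δx‖/‖x‖ = 0.2252
so the bound overstates the realised error by a factor of ≈ 1.8326 (computed from the unrounded values)

0.2252
0.4127


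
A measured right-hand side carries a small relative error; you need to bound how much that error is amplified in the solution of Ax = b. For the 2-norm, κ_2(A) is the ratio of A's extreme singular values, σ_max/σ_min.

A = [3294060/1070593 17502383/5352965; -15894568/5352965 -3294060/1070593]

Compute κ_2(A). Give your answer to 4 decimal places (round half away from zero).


form AᵀA = [622958470864/34071622225 26162083332/1362864889; 26162083332/1362864889 686806412329/34071622225] with trace 1557389873/40513225 and determinant 59105344/1012830625
λ_max, λ_min = (1557389873/40513225 ± √97003203553077129/65652855996025)/2 = 961/25, 61504/40513225
so κ_2 = √((961/25) / (61504/40513225)) = 159.1250

159.1250


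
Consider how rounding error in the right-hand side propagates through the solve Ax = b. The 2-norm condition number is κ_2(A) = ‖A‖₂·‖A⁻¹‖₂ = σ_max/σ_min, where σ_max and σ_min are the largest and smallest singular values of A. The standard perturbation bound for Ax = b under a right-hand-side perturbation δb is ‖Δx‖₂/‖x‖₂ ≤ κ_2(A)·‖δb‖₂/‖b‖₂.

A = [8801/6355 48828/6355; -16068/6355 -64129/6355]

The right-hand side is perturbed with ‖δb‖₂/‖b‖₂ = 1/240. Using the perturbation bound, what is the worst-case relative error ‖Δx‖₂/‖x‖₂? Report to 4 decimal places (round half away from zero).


0.1292

AᵀA = [13425529/1615441 58406400/1615441; 58406400/1615441 259868089/1615441]; tr = 162578/961, det = 28561/961
char-poly roots: 169 and 169/961
σ_max=√169=13, σ_min=√(169/961)=(13/31) → κ = 31.0000
κ_2(A)·‖δb‖/‖b‖ = 0.1292


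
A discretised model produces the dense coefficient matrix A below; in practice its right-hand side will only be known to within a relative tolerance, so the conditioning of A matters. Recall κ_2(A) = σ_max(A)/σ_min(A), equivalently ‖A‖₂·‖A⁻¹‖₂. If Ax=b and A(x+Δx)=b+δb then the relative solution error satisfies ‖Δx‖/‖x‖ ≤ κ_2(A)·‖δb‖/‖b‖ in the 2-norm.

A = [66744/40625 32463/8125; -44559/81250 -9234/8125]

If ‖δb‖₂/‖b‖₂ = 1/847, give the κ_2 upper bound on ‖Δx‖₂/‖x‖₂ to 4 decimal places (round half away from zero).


0.0738

M = AᵀA = [31687281/10562500 3795903/528125; 3795903/528125 1822581/105625]. tr(M)=1265949/62500, det(M)=6561/62500
char-poly roots: 81/4 and 81/15625
κ_2(A) = √(λ_max/λ_min) = √((81/4) / (81/15625)) = 62.5000
κ_2(A)·‖δb‖/‖b‖ = 0.0738


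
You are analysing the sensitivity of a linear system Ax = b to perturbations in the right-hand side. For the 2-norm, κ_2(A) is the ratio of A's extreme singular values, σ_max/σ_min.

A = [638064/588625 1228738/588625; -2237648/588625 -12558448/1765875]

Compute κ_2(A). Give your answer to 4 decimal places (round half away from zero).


311.6250

form AᵀA = [8662710784/554367025 1949019296/66524043; 1949019296/66524043 274084463716/4989303225] with trace 1218162148/17264025 and determinant 2458624/47955625
eigenvalues of AᵀA: λ = (tr ± √(tr²−4·det))/2 = 1764/25, 12544/17264025
so κ_2 = √((1764/25) / (12544/17264025)) = 311.6250


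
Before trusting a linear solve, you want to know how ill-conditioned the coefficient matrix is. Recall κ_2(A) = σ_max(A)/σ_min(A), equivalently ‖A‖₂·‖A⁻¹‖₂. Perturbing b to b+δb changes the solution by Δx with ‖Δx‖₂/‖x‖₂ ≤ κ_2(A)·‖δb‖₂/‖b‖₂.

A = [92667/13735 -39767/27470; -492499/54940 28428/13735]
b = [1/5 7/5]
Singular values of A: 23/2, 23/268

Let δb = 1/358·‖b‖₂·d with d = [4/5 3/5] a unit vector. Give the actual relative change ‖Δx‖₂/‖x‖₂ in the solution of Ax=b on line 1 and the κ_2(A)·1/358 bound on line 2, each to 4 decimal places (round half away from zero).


σ_max = 23/2, σ_min = 23/268
condition number: (23/2) ÷ (23/268) = 134.0000
perturbation bound = 134.0000·1/358 = 0.3743
solve Ax = b  →  x = [2.4730 11.3871]
‖b‖₂ = 1.4142 and ‖x‖₂ = 11.6525
Δx = A⁻¹·δb where δb = 1/358·1.4142·d; ‖Δx‖ = 0.0460
relative error = 0.0040
realised/bound (from unrounded values) ≈ 0.0106

0.0040
0.3743


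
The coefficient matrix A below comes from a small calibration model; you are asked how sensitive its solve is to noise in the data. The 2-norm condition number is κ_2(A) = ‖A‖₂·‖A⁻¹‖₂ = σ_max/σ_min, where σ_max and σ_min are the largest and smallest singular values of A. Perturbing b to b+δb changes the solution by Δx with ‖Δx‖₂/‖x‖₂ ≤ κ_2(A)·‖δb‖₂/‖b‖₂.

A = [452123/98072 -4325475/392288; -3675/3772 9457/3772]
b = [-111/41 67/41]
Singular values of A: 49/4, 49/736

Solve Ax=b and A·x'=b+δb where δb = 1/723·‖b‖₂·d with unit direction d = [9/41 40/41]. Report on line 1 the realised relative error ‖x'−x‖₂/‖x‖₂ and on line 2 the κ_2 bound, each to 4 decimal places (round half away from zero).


0.0044
0.2545

σ_max = 49/4, σ_min = 49/736
condition number: (49/4) ÷ (49/736) = 184.0000
perturbation bound = 184.0000·1/723 = 0.2545
solve Ax = b  →  x = [13.7708 6.0031]
2-norm of b is 3.1623; of x, 15.0224
re-solving with b+δb shifts x by Δx of norm 0.0657
relative error = 0.0044
tightness: 0.0044 against a bound of 0.2545 (unrounded ratio ≈ 0.0172)


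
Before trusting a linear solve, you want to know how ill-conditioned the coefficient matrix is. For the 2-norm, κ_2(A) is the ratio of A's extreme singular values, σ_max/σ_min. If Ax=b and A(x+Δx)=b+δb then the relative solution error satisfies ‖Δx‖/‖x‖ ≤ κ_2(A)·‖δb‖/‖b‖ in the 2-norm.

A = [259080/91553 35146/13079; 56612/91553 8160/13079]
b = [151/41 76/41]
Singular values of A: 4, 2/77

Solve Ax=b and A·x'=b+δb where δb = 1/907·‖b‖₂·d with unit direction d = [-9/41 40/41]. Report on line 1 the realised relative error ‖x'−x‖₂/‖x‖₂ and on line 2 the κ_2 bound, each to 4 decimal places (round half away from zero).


from the listed singular values, σ₁ = 4, σ_n = 2/77
κ_2(A) = 4 / (2/77) = 154.0000
worst-case relative error ≤ 154.0000 × 1/907 = 0.1698
solve Ax = b  →  x = [-25.8276 28.5690]
‖b‖₂ = 4.1231 and ‖x‖₂ = 38.5130
δb = ε·‖b‖·d = [-0.0010 0.0044]; solving A·Δx = δb gives ‖Δx‖ = 0.1750
realised ‖Δx‖/‖x‖ = 0.0045
realised/bound (from unrounded values) ≈ 0.0268

0.0045
0.1698


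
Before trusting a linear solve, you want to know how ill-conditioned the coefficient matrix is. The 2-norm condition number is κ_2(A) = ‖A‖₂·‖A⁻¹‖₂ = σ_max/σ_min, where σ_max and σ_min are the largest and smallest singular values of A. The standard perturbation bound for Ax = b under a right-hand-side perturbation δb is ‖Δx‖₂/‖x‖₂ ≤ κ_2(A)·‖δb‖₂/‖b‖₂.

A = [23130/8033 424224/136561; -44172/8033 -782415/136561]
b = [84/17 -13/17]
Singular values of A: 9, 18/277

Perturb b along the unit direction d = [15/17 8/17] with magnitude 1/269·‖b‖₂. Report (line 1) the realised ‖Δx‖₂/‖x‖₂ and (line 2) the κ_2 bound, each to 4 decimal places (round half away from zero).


0.0046
0.5149

σ_max = 9, σ_min = 18/277
κ_2(A) = 9 / (18/277) = 138.5000
worst-case relative error ≤ 138.5000 × 1/269 = 0.5149
solve Ax = b  →  x = [-44.3448 42.6935]
2-norm of b is 5.0000; of x, 61.5565
with δb = [0.0164 0.0087], A·Δx = δb → ‖Δx‖ = 0.2860
relative error = 0.0046
so the bound overstates the realised error by a factor of ≈ 110.8016 (computed from the unrounded values)


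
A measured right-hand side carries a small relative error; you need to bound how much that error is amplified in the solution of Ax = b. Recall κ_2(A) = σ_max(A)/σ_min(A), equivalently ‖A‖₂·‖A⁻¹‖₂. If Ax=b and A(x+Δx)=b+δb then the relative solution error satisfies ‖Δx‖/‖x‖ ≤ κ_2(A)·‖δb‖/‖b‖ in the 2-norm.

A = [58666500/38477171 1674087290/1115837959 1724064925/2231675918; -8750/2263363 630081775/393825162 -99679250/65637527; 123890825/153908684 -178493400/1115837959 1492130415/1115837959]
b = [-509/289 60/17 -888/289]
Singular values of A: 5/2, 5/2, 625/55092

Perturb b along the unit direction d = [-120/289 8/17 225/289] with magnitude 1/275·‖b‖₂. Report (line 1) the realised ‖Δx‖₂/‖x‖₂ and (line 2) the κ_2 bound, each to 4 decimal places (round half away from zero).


0.8013
0.8013

largest singular value 5/2, smallest 625/55092
κ = σ_max/σ_min = (5/2)/(625/55092) = 220.3680
worst-case relative error ≤ 220.3680 × 1/275 = 0.8013
solve Ax = b  →  x = [-0.8276 0.5593 -1.7327]
2-norm of b is 5.0000; of x, 2.0000
δb = ε·‖b‖·d = [-0.0075 0.0086 0.0142]; solving A·Δx = δb gives ‖Δx‖ = 1.6027
realised ‖Δx‖/‖x‖ = 0.8013
so the bound is sharp here: realised error equals the bound


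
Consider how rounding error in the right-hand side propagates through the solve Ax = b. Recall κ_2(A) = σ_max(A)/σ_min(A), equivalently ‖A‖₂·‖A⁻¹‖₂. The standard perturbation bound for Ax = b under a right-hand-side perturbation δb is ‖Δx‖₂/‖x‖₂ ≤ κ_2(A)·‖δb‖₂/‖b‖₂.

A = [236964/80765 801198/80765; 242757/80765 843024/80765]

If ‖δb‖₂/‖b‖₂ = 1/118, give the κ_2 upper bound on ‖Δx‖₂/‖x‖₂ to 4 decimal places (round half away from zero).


M = AᵀA = [27368109/1551245 93818088/1551245; 93818088/1551245 321666516/1551245]. tr(M)=69806925/310249, det(M)=202500/310249
eigenvalues of AᵀA: λ = (tr ± √(tr²−4·det))/2 = 225, 900/310249
κ_2(A) = √(λ_max/λ_min) = √(225 / (900/310249)) = 278.5000
bound on ‖Δx‖/‖x‖: κ·ε = 278.5000·1/118 = 2.3602

2.3602


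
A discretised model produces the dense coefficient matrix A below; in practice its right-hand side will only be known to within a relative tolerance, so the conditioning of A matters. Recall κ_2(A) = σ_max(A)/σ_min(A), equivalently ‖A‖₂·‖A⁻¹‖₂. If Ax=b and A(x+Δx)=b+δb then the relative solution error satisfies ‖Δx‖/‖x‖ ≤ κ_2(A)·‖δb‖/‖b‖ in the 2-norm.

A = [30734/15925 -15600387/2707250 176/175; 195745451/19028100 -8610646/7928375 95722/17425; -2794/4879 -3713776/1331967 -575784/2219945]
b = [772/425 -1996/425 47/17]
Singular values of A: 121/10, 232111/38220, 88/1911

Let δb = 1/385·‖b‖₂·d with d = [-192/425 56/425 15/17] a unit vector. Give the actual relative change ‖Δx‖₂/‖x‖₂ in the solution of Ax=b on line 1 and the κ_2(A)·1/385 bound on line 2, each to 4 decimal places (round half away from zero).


0.0149
0.6825

largest singular value 121/10, smallest 88/1911
κ = σ_max/σ_min = (121/10)/(88/1911) = 262.7625
κ_2(A)·‖δb‖/‖b‖ = 0.6825
solve Ax = b  →  x = [-10.6314 -0.5700 18.9413]
2-norm of b is 5.7446; of x, 21.7284
re-solving with b+δb shifts x by Δx of norm 0.3240
realised ‖Δx‖/‖x‖ = 0.0149
so the bound overstates the realised error by a factor of ≈ 45.7674 (computed from the unrounded values)


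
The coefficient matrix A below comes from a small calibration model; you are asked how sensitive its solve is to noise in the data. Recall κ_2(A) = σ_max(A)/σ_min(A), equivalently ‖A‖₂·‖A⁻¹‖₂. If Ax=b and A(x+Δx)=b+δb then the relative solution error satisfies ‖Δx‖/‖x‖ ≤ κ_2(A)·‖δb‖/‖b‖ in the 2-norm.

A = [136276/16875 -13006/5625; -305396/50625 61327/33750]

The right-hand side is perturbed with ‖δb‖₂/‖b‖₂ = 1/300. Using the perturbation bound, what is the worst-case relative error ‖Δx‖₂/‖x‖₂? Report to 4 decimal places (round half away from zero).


M = AᵀA = [10416282016/102515625 -1012646446/34171875; -1012646446/34171875 394024729/45562500]. tr(M)=72338161/656100, det(M)=9604/18225
eigenvalues of AᵀA: λ = (tr ± √(tr²−4·det))/2 = 441/4, 784/164025
σ_max=√(441/4)=(21/2), σ_min=√(784/164025)=(28/405) → κ = 151.8750
worst-case relative error ≤ 151.8750 × 1/300 = 0.5063

0.5063


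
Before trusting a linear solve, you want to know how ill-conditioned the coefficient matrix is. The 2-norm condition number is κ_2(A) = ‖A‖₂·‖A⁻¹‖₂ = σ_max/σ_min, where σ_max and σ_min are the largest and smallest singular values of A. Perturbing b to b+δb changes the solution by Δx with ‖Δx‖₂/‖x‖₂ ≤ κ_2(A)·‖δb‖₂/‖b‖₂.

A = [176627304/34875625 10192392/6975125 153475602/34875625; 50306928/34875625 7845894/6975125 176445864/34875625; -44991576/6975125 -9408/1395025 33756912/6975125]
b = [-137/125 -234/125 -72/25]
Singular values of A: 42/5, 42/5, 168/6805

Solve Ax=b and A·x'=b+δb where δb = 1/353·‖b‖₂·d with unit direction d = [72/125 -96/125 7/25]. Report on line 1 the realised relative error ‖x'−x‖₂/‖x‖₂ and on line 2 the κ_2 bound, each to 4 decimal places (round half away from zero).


0.9639
0.9639

from the listed singular values, σ₁ = 42/5, σ_n = 168/6805
κ = σ_max/σ_min = (42/5)/(168/6805) = 340.2500
κ_2(A)·‖δb‖/‖b‖ = 0.9639
solve Ax = b  →  x = [0.1463 -0.0523 -0.4001]
‖b‖₂ = 3.6056 and ‖x‖₂ = 0.4292
δb = ε·‖b‖·d = [0.0059 -0.0078 0.0029]; solving A·Δx = δb gives ‖Δx‖ = 0.4137
realised ‖Δx‖/‖x‖ = 0.9639
so the bound is sharp here: realised error equals the bound


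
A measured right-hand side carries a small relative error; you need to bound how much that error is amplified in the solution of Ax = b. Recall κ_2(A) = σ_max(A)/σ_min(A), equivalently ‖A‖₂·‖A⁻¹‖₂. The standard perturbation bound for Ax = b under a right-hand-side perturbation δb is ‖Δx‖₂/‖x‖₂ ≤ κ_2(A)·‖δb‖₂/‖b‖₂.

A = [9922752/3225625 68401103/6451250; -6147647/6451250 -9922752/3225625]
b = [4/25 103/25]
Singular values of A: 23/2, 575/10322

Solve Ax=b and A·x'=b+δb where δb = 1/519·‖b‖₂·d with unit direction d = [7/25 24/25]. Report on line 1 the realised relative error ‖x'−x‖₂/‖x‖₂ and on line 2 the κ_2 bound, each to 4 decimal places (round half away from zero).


0.0020
0.3978

from the listed singular values, σ₁ = 23/2, σ_n = 575/10322
κ = σ_max/σ_min = (23/2)/(575/10322) = 206.4400
worst-case relative error ≤ 206.4400 × 1/519 = 0.3978
solve Ax = b  →  x = [-68.9574 20.0220]
2-norm of b is 4.1231; of x, 71.8053
Δx = A⁻¹·δb where δb = 1/519·4.1231·d; ‖Δx‖ = 0.1426
relative error = 0.0020
realised/bound (from unrounded values) ≈ 0.0050


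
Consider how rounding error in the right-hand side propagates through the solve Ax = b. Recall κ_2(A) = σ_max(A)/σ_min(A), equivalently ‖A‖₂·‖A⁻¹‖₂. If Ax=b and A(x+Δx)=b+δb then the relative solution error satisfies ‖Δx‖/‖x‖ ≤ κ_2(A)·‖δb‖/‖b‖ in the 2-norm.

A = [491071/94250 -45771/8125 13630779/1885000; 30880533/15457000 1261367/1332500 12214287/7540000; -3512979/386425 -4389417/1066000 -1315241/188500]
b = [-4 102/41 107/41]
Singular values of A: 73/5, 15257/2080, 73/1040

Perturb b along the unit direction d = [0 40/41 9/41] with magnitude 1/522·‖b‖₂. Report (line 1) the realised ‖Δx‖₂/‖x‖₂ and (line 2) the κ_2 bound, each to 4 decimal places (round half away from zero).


0.0034
0.3985

from the listed singular values, σ₁ = 73/5, σ_n = 73/1040
κ_2(A) = (73/5) / (73/1040) = 208.0000
κ_2(A)·‖δb‖/‖b‖ = 0.3985
solve Ax = b  →  x = [-28.4424 12.2289 29.4672]
2-norm of b is 5.3852; of x, 42.7415
re-solving with b+δb shifts x by Δx of norm 0.1470
dividing the unrounded norms, ‖Δx‖/‖x‖ = 0.0034
realised/bound (from unrounded values) ≈ 0.0086


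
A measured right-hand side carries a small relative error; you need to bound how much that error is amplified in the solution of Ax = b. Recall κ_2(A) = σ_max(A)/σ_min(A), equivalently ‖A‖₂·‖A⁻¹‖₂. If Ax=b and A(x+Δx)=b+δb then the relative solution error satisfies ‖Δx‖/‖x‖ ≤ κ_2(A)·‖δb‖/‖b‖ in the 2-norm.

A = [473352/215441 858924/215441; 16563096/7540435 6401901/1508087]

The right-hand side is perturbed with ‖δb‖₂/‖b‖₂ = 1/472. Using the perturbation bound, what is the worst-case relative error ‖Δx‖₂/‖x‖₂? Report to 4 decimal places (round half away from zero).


0.1620

AᵀA = [652571035776/67607800225 244525305816/13521560045; 244525305816/13521560045 91717131825/2704312009]; tr = 10192039209/233937025, det = 75898944/233937025
λ_max, λ_min = (10192039209/233937025 ± √103806640945153339281/54726531665850625)/2 = 1089/25, 69696/9357481
κ_2(A) = √(λ_max/λ_min) = √((1089/25) / (69696/9357481)) = 76.4750
κ_2(A)·‖δb‖/‖b‖ = 0.1620


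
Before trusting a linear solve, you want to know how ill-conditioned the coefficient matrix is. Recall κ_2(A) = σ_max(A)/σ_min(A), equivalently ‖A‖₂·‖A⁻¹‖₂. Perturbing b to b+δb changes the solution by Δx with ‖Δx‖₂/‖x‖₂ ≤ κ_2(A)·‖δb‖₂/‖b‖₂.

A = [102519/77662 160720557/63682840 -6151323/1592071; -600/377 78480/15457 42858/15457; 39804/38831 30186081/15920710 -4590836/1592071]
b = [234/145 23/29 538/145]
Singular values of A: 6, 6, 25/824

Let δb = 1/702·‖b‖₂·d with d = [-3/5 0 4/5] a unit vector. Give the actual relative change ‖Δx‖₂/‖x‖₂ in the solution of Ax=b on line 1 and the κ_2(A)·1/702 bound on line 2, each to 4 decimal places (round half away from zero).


largest singular value 6, smallest 25/824
κ_2(A) = 6 / (25/824) = 197.7600
κ_2(A)·‖δb‖/‖b‖ = 0.2817
solve Ax = b  →  x = [60.9774 5.9857 24.3255]
2-norm of b is 4.1231; of x, 65.9227
re-solving with b+δb shifts x by Δx of norm 0.1936
dividing the unrounded norms, ‖Δx‖/‖x‖ = 0.0029
realised/bound (from unrounded values) ≈ 0.0104

0.0029
0.2817


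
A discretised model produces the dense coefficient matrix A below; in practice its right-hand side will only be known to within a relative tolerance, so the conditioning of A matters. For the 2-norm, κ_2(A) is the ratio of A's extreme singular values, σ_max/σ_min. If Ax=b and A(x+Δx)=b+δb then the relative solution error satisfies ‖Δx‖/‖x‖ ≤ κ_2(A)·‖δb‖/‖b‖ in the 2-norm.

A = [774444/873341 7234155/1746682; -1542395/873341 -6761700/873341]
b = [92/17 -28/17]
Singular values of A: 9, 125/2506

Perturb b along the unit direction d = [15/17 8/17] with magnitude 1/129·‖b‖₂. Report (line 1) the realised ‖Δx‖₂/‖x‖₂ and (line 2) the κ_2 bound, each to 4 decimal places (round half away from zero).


largest singular value 9, smallest 125/2506
κ = σ_max/σ_min = 9/(125/2506) = 180.4320
worst-case relative error ≤ 180.4320 × 1/129 = 1.3987
solve Ax = b  →  x = [-78.1385 18.0367]
‖b‖₂ = 5.6569 and ‖x‖₂ = 80.1932
δb = ε·‖b‖·d = [0.0387 0.0206]; solving A·Δx = δb gives ‖Δx‖ = 0.8791
relative error = 0.0110
tightness: 0.0110 against a bound of 1.3987 (unrounded ratio ≈ 0.0078)

0.0110
1.3987


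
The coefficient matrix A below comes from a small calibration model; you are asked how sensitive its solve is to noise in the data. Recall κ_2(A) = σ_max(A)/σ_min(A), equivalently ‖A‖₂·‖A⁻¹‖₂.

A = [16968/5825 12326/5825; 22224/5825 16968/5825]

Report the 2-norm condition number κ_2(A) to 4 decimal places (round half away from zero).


form AᵀA = [31272768/1357225 23449776/1357225; 23449776/1357225 17593732/1357225] with trace 1954660/54289 and determinant 9216/54289
eigenvalues of AᵀA: λ = (tr ± √(tr²−4·det))/2 = 36, 256/54289
κ = σ_max/σ_min = 6/(16/233) = 87.3750

87.3750


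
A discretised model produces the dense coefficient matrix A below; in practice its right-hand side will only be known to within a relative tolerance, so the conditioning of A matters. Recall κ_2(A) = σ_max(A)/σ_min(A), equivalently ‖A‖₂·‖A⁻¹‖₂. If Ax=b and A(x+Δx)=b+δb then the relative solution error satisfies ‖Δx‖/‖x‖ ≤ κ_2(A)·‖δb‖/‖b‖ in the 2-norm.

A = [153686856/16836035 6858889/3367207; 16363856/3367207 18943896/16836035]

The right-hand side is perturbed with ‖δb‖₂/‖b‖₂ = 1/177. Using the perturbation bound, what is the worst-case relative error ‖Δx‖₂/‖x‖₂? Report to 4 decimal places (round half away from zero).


AᵀA = [104892886805824/980803026025 944025101928/39232121041; 944025101928/39232121041 5311350012169/980803026025]; tr = 65558736953/583464025, det = 2019963136/14586600625
char-poly roots: 2809/25 and 719104/583464025
κ_2(A) = √(λ_max/λ_min) = √((2809/25) / (719104/583464025)) = 301.9375
perturbation bound = 301.9375·1/177 = 1.7059

1.7059


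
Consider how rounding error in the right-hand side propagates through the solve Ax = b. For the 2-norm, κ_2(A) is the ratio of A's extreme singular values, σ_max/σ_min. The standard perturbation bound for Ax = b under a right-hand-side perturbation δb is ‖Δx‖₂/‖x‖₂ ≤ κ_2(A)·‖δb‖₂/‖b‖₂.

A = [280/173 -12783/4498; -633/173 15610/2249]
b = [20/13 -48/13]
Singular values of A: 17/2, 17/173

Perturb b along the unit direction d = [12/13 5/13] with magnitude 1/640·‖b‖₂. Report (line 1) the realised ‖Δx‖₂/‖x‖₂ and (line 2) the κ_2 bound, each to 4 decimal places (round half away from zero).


0.1352
0.1352

from the listed singular values, σ₁ = 17/2, σ_n = 17/173
condition number: (17/2) ÷ (17/173) = 86.5000
worst-case relative error ≤ 86.5000 × 1/640 = 0.1352
solve Ax = b  →  x = [0.2215 -0.4152]
2-norm of b is 4.0000; of x, 0.4706
δb = ε·‖b‖·d = [0.0058 0.0024]; solving A·Δx = δb gives ‖Δx‖ = 0.0636
dividing the unrounded norms, ‖Δx‖/‖x‖ = 0.1352
realised/bound = 1 exactly: the bound is attained for this b and d


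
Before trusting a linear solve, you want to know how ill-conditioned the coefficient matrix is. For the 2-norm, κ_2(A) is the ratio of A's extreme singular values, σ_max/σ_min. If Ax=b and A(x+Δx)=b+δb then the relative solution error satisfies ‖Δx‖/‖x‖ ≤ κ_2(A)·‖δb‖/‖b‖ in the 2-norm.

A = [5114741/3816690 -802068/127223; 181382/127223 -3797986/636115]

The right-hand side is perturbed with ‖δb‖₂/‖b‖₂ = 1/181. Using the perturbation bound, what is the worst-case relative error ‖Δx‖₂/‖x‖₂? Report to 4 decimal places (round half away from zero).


0.4434

AᵀA = [66313986241/17321192100 -326424410/19245769; -326424410/19245769 36275296756/481144225]; tr = 816314497/10304100, det = 62742241/64400625
char-poly roots: 7921/100 and 31684/2576025
κ = σ_max/σ_min = (89/10)/(178/1605) = 80.2500
κ_2(A)·‖δb‖/‖b‖ = 0.4434


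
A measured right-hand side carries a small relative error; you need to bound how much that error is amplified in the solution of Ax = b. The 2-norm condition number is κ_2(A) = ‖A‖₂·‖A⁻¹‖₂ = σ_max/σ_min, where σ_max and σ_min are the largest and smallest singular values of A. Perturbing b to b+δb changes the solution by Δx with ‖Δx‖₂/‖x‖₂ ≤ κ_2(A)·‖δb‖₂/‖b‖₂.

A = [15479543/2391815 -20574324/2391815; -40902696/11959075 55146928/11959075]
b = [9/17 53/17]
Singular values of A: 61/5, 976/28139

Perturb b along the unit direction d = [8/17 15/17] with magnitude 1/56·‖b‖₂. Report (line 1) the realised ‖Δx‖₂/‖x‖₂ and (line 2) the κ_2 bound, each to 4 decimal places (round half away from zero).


from the listed singular values, σ₁ = 61/5, σ_n = 976/28139
condition number: (61/5) ÷ (976/28139) = 351.7375
perturbation bound = 351.7375·1/56 = 6.2810
solve Ax = b  →  x = [69.1451 51.9613]
2-norm of b is 3.1623; of x, 86.4929
δb = ε·‖b‖·d = [0.0266 0.0498]; solving A·Δx = δb gives ‖Δx‖ = 1.6281
dividing the unrounded norms, ‖Δx‖/‖x‖ = 0.0188
tightness: 0.0188 against a bound of 6.2810 (unrounded ratio ≈ 0.0030)

0.0188
6.2810


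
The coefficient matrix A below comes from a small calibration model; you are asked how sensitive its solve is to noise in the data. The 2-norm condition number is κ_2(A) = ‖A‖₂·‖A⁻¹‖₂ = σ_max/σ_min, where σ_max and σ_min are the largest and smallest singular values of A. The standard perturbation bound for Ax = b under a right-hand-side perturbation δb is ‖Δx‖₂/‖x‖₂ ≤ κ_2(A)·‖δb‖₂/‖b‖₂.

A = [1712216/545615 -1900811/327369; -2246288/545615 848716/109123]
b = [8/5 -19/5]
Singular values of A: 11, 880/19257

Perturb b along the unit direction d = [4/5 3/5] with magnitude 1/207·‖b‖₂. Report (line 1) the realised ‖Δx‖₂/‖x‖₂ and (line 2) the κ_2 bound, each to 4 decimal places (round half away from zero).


0.0199
1.1629

largest singular value 11, smallest 880/19257
κ_2(A) = 11 / (880/19257) = 240.7125
κ_2(A)·‖δb‖/‖b‖ = 1.1629
solve Ax = b  →  x = [-19.1374 -10.6187]
2-norm of b is 4.1231; of x, 21.8860
δb = ε·‖b‖·d = [0.0159 0.0120]; solving A·Δx = δb gives ‖Δx‖ = 0.4359
relative error = 0.0199
so the bound overstates the realised error by a factor of ≈ 58.3894 (computed from the unrounded values)


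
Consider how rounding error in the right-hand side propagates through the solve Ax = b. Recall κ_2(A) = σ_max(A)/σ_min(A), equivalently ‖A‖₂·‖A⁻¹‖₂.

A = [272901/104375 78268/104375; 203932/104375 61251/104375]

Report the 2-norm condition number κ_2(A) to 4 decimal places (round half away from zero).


AᵀA = [4642528657/435765625 1354018176/435765625; 1354018176/435765625 395102593/435765625]; tr = 1612042/139445, det = 83521/17430625
λ_max, λ_min = (1612042/139445 ± √64957667975424/486122700625)/2 = 289/25, 289/697225
κ = σ_max/σ_min = (17/5)/(17/835) = 167.0000

167.0000


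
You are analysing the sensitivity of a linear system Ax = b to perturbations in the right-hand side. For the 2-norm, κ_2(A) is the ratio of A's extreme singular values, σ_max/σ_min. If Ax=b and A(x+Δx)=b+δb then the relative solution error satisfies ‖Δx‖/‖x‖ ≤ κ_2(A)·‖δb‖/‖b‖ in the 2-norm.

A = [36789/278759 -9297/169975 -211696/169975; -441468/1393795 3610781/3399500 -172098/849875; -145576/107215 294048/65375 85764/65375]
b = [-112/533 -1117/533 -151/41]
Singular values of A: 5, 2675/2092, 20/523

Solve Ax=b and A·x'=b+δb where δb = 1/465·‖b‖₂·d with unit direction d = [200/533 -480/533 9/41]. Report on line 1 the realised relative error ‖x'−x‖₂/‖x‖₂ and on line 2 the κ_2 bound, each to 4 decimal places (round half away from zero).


σ_max = 5, σ_min = 20/523
κ = σ_max/σ_min = 5/(20/523) = 130.7500
bound on ‖Δx‖/‖x‖: κ·ε = 130.7500·1/465 = 0.2812
solve Ax = b  →  x = [25.3280 6.0729 2.5859]
‖b‖ = 4.2426, ‖x‖ = 26.1739
with δb = [0.0034 -0.0082 0.0020], A·Δx = δb → ‖Δx‖ = 0.2386
dividing the unrounded norms, ‖Δx‖/‖x‖ = 0.0091
realised/bound (from unrounded values) ≈ 0.0324

0.0091
0.2812


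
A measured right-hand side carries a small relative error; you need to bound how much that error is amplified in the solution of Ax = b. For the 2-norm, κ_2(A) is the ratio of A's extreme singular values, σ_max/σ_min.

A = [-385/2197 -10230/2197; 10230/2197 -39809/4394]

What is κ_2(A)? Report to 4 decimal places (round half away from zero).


M = AᵀA = [620125/28561 -1181565/28561; -1181565/28561 11854249/114244]. tr(M)=84821/676, det(M)=366025/676
solving λ² − 84821/676·λ + 366025/676 = 0 gives λ = 121, 3025/676
κ = σ_max/σ_min = 11/(55/26) = 5.2000

5.2000


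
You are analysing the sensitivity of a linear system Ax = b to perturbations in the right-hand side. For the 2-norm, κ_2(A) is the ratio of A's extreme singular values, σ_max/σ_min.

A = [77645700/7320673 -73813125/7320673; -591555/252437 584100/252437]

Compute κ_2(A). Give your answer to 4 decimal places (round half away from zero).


M = AᵀA = [3761541947025/31881173809 -3582308268000/31881173809; -3582308268000/31881173809 3411840425625/31881173809]. tr(M)=8529586650/37908649, det(M)=31640625/37908649
λ_max, λ_min = (8529586650/37908649 ± √72749050606469160000/1437065669005201)/2 = 225, 140625/37908649
so κ_2 = √(225 / (140625/37908649)) = 246.2800

246.2800


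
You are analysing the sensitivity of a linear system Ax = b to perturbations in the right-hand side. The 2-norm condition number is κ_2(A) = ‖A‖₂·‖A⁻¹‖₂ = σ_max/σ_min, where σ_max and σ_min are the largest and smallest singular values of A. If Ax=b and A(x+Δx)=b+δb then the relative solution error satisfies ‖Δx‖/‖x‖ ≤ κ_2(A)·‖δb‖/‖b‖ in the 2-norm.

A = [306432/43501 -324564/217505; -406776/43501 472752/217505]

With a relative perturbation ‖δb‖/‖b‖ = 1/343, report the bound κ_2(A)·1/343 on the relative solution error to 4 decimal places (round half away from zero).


form AᵀA = [259367284800/1892337001 -58352192640/1892337001; -58352192640/1892337001 13153449744/1892337001] with trace 162118224/1125721 and determinant 2073600/1125721
eigenvalues of AᵀA: λ = (tr ± √(tr²−4·det))/2 = 144, 14400/1125721
κ = σ_max/σ_min = 12/(120/1061) = 106.1000
bound on ‖Δx‖/‖x‖: κ·ε = 106.1000·1/343 = 0.3093

0.3093


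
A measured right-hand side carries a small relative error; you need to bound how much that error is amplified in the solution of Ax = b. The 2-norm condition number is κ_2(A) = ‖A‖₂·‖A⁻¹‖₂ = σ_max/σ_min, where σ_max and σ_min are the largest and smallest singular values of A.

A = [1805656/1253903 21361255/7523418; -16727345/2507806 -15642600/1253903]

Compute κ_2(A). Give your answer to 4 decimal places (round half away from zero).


form AᵀA = [10247599297/220075268 14409290320/165056451; 14409290320/165056451 324217967825/1980677412] with trace 12248422397/58255218 and determinant 442050625/466041744
eigenvalues of AᵀA: λ = (tr ± √(tr²−4·det))/2 = 841/4, 525625/116510436
σ_max=√(841/4)=(29/2), σ_min=√(525625/116510436)=(725/10794) → κ = 215.8800

215.8800


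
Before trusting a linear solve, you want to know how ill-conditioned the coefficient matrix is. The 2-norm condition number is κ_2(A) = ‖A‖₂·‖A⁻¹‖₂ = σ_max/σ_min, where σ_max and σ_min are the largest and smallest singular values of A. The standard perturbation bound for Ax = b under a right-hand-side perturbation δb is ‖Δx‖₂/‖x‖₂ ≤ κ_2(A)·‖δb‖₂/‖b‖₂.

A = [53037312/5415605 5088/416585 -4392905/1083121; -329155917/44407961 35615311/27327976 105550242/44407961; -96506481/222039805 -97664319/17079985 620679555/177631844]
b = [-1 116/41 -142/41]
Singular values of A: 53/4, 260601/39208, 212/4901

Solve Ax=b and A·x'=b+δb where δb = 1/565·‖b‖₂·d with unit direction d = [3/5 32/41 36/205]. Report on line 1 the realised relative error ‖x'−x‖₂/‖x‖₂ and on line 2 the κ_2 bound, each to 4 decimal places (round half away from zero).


0.0081
0.5421

largest singular value 53/4, smallest 212/4901
condition number: (53/4) ÷ (212/4901) = 306.3125
κ_2(A)·‖δb‖/‖b‖ = 0.5421
solve Ax = b  →  x = [7.5972 11.4100 18.6257]
‖b‖ = 4.5826, ‖x‖ = 23.1262
re-solving with b+δb shifts x by Δx of norm 0.1875
relative error = 0.0081
realised/bound (from unrounded values) ≈ 0.0150


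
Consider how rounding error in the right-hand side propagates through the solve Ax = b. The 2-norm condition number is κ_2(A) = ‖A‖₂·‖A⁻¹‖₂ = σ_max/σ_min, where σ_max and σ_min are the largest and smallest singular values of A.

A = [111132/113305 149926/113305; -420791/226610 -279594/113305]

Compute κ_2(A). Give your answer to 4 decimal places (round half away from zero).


333.2500

M = AᵀA = [783620593/177688900 261200331/44422225; 261200331/44422225 348272008/44422225]. tr(M)=87068345/7107556, det(M)=2401/1776889
solving λ² − 87068345/7107556·λ + 2401/1776889 = 0 gives λ = 49/4, 196/1776889
κ_2(A) = √(λ_max/λ_min) = √((49/4) / (196/1776889)) = 333.2500


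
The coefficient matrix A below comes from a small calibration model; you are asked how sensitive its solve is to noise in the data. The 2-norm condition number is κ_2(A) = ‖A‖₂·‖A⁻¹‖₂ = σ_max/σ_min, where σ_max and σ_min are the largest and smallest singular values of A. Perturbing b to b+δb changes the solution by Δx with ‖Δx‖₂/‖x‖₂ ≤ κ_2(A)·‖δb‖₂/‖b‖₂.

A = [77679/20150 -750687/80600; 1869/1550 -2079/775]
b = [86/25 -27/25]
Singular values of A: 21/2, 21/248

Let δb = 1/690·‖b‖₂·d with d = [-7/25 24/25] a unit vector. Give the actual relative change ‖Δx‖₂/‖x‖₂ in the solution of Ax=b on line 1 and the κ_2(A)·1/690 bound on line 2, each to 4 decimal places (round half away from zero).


largest singular value 21/2, smallest 21/248
κ = σ_max/σ_min = (21/2)/(21/248) = 124.0000
κ_2(A)·‖δb‖/‖b‖ = 0.1797
solve Ax = b  →  x = [-21.6923 -9.3480]
‖b‖₂ = 3.6056 and ‖x‖₂ = 23.6208
with δb = [-0.0015 0.0050], A·Δx = δb → ‖Δx‖ = 0.0617
relative error = 0.0026
so the bound overstates the realised error by a factor of ≈ 68.7879 (computed from the unrounded values)

0.0026
0.1797


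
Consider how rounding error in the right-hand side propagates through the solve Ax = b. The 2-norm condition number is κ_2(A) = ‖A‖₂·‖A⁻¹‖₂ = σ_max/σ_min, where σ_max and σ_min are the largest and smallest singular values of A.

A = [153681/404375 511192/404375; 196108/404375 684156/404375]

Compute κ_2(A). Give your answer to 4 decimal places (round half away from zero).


161.7500

AᵀA = [2483047897/6540765625 8509158504/6540765625; 8509158504/6540765625 29175467728/6540765625]; tr = 2026145/418609, det = 234256/261630625
eigenvalues of AᵀA: λ = (tr ± √(tr²−4·det))/2 = 121/25, 1936/10465225
so κ_2 = √((121/25) / (1936/10465225)) = 161.7500
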